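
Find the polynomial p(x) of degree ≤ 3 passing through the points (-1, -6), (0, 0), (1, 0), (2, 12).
3*x**3 - 3*x**2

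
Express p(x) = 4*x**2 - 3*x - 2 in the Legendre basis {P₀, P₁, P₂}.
(-2/3)P₀ + (-3)P₁ + (8/3)P₂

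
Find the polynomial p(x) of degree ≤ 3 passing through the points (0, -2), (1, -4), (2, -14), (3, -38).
-x**3 - x**2 - 2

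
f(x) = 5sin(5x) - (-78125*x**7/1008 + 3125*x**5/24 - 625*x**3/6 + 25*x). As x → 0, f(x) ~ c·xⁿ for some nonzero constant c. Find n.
9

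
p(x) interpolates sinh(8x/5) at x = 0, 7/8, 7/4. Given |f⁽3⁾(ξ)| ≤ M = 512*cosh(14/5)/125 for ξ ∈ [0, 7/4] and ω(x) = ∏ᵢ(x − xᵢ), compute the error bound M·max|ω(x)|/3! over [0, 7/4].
343*sqrt(3)*cosh(14/5)/3375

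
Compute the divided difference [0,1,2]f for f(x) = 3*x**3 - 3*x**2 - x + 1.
6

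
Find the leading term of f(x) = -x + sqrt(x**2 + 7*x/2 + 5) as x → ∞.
7/4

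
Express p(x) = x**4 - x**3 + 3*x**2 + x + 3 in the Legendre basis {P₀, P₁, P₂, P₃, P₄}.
(21/5)P₀ + (2/5)P₁ + (18/7)P₂ + (-2/5)P₃ + (8/35)P₄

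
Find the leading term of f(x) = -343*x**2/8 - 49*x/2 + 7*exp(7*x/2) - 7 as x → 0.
2401*x**3/48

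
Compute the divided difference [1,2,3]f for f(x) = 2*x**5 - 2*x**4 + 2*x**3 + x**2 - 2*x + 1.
143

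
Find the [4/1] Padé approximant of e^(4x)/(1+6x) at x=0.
(22624*x**4/1875 + 3904*x**3/375 + 5016*x**2/625 + 2492*x/625 + 1)/(3742*x/625 + 1)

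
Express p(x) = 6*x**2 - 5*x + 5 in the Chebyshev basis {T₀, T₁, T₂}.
(8)T₀ + (-5)T₁ + (3)T₂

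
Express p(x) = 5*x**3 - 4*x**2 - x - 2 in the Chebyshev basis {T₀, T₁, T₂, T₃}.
(-4)T₀ + (11/4)T₁ + (-2)T₂ + (5/4)T₃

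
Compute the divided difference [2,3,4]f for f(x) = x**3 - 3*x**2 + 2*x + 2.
6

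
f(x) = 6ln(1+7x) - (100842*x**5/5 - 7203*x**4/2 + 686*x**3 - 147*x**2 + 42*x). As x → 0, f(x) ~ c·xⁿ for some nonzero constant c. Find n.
6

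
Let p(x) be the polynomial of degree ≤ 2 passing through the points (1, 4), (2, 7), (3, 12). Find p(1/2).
13/4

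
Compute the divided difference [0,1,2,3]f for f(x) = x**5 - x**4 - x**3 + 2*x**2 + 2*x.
18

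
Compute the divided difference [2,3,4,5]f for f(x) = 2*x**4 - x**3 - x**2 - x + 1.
27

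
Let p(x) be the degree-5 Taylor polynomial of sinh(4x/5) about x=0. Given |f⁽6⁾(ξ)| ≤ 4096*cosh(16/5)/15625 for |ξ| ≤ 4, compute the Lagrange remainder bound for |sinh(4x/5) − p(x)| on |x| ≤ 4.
1048576*cosh(16/5)/703125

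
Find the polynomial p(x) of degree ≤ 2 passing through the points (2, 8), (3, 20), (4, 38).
3*x**2 - 3*x + 2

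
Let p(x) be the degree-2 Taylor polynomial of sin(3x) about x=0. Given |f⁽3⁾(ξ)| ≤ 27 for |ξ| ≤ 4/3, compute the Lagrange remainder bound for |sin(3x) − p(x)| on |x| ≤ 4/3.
32/3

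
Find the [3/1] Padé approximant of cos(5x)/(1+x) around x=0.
(625*x**3/24 - 2825*x**2/276 - 625*x/276 + 1)/(1 - 349*x/276)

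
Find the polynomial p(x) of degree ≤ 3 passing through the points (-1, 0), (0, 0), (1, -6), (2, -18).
-3*x**2 - 3*x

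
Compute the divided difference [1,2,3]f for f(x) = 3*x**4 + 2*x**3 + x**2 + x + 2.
88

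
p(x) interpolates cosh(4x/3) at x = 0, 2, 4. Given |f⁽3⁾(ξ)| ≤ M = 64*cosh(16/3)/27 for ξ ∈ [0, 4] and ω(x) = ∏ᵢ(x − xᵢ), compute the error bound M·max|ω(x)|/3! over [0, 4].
512*sqrt(3)*cosh(16/3)/729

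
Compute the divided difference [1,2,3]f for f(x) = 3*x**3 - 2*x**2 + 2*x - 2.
16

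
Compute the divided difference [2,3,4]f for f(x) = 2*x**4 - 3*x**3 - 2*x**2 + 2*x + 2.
81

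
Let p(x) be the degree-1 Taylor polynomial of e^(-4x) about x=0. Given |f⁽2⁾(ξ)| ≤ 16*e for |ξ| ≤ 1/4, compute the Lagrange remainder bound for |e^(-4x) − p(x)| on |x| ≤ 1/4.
e/2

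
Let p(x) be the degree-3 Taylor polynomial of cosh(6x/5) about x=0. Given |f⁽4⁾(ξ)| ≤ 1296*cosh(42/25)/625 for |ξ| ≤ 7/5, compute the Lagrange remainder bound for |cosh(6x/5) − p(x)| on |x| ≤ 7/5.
129654*cosh(42/25)/390625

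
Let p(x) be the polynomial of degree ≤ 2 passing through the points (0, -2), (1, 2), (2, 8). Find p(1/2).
-1/4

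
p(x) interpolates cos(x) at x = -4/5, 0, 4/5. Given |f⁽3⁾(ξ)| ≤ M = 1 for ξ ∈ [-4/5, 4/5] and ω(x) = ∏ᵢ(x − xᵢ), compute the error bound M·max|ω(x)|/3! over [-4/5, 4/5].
64*sqrt(3)/3375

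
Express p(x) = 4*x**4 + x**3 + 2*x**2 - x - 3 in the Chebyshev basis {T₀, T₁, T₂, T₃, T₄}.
(-1/2)T₀ + (-1/4)T₁ + (3)T₂ + (1/4)T₃ + (1/2)T₄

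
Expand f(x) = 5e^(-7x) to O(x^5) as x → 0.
5 - 35*x + 245*x**2/2 - 1715*x**3/6 + 12005*x**4/24 + O(x**5)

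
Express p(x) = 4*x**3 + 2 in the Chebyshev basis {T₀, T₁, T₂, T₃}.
(2)T₀ + (3)T₁ + T₃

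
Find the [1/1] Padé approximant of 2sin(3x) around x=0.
6*x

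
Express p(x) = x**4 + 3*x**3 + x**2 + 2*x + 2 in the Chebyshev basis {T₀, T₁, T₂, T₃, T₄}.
(23/8)T₀ + (17/4)T₁ + T₂ + (3/4)T₃ + (1/8)T₄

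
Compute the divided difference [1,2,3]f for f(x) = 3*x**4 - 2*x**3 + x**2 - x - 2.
64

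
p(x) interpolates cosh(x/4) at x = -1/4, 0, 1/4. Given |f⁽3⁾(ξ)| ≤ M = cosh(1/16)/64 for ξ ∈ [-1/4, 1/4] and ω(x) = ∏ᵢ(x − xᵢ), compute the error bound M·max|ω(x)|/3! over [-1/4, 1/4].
sqrt(3)*cosh(1/16)/110592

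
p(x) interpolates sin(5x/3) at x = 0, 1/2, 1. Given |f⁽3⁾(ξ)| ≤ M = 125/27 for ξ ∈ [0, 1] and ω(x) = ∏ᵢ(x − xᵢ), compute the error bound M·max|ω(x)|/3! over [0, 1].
125*sqrt(3)/5832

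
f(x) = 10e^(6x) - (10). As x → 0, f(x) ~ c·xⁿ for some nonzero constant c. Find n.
1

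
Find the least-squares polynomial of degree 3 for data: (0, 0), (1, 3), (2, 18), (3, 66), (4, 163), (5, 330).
5/126 + (1969/756)x + (-107/36)x² + (169/54)x³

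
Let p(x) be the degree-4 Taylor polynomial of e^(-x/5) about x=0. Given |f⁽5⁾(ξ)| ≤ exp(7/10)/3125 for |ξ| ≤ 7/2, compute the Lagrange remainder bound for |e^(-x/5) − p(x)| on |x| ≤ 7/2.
16807*exp(7/10)/12000000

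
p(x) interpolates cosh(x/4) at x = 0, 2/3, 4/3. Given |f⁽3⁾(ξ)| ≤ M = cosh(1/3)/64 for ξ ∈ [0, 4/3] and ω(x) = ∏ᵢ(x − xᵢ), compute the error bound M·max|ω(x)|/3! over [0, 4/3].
sqrt(3)*cosh(1/3)/5832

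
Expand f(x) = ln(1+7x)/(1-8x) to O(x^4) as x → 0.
7*x + 63*x**2/2 + 1099*x**3/3 + O(x**4)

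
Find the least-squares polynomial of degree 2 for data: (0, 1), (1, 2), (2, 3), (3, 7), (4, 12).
41/35 + (-31/70)x + (11/14)x²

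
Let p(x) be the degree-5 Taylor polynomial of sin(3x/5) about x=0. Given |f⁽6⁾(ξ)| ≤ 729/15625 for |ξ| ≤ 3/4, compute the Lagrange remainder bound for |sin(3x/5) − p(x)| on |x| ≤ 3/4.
59049/5120000000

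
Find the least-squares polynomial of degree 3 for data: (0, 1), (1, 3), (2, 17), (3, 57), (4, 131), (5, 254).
64/63 + (-128/189)x + (145/252)x² + (209/108)x³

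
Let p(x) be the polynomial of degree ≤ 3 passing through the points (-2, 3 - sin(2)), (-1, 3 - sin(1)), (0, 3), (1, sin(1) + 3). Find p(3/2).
5*sin(2)/16 + 7*sin(1)/8 + 3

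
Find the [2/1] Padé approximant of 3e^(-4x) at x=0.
(8*x**2 - 8*x + 3)/(4*x/3 + 1)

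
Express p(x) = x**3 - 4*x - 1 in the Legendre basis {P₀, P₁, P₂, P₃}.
-P₀ + (-17/5)P₁ + (2/5)P₃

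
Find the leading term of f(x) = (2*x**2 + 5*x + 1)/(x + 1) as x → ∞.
2*x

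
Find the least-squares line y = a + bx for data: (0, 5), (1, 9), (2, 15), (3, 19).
a = 24/5, b = 24/5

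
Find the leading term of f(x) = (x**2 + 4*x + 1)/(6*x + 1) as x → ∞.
x/6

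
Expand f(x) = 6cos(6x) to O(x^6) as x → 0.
6 - 108*x**2 + 324*x**4 + O(x**6)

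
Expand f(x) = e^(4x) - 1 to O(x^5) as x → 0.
4*x + 8*x**2 + 32*x**3/3 + 32*x**4/3 + O(x**5)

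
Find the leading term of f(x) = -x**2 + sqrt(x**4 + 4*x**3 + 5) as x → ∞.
2*x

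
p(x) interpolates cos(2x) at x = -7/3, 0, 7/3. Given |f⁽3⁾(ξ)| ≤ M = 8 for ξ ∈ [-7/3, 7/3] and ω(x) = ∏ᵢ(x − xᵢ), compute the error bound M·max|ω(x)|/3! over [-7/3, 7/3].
2744*sqrt(3)/729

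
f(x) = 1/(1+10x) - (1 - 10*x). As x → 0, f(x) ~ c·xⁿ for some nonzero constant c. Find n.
2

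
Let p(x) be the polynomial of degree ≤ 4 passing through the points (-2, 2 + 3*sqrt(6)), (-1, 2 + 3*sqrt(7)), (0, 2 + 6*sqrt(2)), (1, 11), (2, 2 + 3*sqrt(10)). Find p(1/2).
-15*sqrt(7)/32 - 15*sqrt(10)/128 + 9*sqrt(6)/128 + 135*sqrt(2)/32 + 199/32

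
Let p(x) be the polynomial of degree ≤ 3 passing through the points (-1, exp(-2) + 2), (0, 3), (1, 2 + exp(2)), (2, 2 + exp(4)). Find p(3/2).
(1 + (27 + 15*exp(2) + 5*exp(4))*exp(2))*exp(-2)/16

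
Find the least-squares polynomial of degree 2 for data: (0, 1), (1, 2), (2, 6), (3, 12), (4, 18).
5/7 + (34/35)x + (6/7)x²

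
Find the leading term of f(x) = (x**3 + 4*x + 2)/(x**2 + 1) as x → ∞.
x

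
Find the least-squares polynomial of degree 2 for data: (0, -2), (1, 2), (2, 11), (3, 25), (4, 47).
-61/35 + (27/70)x + (41/14)x²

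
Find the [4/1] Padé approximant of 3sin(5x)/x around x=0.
625*x**4/8 - 125*x**2/2 + 15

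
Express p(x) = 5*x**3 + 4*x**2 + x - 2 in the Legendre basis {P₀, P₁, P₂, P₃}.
(-2/3)P₀ + (4)P₁ + (8/3)P₂ + (2)P₃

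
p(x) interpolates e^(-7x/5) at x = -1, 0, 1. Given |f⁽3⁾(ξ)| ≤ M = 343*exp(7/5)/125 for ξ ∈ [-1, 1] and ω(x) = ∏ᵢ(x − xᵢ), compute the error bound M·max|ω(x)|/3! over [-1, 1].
343*sqrt(3)*exp(7/5)/3375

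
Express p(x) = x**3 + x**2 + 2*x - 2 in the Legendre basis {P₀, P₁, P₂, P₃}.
(-5/3)P₀ + (13/5)P₁ + (2/3)P₂ + (2/5)P₃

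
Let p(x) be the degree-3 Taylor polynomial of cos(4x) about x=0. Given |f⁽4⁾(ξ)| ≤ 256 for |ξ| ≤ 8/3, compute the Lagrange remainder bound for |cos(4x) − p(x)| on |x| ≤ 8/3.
131072/243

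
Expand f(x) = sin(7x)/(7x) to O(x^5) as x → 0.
1 - 49*x**2/6 + 2401*x**4/120 + O(x**5)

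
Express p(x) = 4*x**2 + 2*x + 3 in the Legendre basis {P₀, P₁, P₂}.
(13/3)P₀ + (2)P₁ + (8/3)P₂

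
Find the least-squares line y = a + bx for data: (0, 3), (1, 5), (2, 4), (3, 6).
a = 33/10, b = 4/5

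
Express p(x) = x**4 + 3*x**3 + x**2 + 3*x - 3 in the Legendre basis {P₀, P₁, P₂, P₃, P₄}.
(-37/15)P₀ + (24/5)P₁ + (26/21)P₂ + (6/5)P₃ + (8/35)P₄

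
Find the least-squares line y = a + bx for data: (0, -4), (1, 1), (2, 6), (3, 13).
a = -22/5, b = 28/5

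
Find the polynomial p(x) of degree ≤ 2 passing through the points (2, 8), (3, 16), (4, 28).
2*x**2 - 2*x + 4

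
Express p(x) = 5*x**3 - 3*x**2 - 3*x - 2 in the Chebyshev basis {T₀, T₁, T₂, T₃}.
(-7/2)T₀ + (3/4)T₁ + (-3/2)T₂ + (5/4)T₃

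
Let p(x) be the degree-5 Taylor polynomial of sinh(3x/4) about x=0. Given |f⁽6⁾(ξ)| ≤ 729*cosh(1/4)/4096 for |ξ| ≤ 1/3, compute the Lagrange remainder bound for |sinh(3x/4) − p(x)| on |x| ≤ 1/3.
cosh(1/4)/2949120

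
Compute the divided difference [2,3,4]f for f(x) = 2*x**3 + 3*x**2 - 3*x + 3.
21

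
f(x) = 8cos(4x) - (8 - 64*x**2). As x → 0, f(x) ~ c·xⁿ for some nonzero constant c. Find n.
4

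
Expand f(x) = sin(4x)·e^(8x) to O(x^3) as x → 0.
4*x + 32*x**2 + O(x**3)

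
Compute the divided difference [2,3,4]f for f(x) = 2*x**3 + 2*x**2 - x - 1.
20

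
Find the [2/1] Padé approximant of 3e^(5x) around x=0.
(25*x**2/2 + 10*x + 3)/(1 - 5*x/3)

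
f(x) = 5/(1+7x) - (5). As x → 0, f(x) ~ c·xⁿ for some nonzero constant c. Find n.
1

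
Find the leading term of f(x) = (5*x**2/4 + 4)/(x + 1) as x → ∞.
5*x/4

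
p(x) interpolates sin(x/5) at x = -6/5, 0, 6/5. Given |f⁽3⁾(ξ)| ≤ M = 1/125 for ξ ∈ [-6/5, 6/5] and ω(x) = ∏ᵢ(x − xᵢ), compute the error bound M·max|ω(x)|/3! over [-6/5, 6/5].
8*sqrt(3)/15625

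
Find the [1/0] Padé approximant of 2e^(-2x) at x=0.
2 - 4*x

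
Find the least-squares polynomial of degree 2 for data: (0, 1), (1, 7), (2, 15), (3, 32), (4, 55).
54/35 + (71/70)x + (43/14)x²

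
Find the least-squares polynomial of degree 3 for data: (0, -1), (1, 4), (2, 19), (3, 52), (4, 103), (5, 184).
-67/63 + (332/189)x + (152/63)x² + (25/27)x³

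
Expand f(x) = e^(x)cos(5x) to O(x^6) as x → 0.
1 + x - 12*x**2 - 37*x**3/3 + 119*x**4/6 + 719*x**5/30 + O(x**6)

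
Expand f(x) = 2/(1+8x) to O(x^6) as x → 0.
2 - 16*x + 128*x**2 - 1024*x**3 + 8192*x**4 - 65536*x**5 + O(x**6)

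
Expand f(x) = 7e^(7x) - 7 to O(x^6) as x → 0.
49*x + 343*x**2/2 + 2401*x**3/6 + 16807*x**4/24 + 117649*x**5/120 + O(x**6)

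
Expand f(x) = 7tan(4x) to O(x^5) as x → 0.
28*x + 448*x**3/3 + O(x**5)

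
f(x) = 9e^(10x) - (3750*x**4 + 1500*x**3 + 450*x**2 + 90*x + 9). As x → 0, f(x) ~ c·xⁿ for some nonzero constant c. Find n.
5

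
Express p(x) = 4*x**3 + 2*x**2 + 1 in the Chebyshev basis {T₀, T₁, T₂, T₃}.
(2)T₀ + (3)T₁ + T₂ + T₃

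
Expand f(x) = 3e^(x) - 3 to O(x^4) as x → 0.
3*x + 3*x**2/2 + x**3/2 + O(x**4)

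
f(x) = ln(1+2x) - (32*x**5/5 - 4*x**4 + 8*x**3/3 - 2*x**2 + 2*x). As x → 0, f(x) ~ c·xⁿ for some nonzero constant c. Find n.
6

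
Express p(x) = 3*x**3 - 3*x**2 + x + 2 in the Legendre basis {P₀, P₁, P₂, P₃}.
P₀ + (14/5)P₁ + (-2)P₂ + (6/5)P₃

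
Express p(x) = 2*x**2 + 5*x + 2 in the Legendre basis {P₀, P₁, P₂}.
(8/3)P₀ + (5)P₁ + (4/3)P₂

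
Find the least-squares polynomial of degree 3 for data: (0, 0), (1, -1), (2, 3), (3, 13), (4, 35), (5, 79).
-41/126 + (911/756)x + (-233/126)x² + (103/108)x³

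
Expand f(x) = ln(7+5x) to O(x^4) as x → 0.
log(7) + 5*x/7 - 25*x**2/98 + 125*x**3/1029 + O(x**4)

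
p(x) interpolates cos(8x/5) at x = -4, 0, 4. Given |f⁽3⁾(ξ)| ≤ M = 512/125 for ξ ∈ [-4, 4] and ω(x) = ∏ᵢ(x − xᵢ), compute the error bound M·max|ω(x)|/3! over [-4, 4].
32768*sqrt(3)/3375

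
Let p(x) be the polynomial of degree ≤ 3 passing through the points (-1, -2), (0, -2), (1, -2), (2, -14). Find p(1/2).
-5/4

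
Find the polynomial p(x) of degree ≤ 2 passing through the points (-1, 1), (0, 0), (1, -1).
-x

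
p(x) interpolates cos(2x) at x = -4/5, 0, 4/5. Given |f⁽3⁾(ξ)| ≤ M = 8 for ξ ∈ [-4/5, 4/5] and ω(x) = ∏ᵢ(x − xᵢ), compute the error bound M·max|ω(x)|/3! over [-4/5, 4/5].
512*sqrt(3)/3375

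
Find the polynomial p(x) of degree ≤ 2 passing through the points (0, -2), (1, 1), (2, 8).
2*x**2 + x - 2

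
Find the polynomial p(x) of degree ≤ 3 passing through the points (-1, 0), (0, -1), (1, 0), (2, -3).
-x**3 + x**2 + x - 1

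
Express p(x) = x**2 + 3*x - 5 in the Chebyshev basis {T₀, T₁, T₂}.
(-9/2)T₀ + (3)T₁ + (1/2)T₂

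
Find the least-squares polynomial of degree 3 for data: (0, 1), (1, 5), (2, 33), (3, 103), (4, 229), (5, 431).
61/63 + (-464/189)x + (467/126)x² + (151/54)x³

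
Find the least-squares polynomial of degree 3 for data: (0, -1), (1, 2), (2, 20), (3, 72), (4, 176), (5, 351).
-125/126 + (1175/756)x + (-61/36)x² + (167/54)x³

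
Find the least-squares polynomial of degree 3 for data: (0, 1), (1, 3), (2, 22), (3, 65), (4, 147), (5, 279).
17/21 + (-11/18)x + (32/21)x² + (35/18)x³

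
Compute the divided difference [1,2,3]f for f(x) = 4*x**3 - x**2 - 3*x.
23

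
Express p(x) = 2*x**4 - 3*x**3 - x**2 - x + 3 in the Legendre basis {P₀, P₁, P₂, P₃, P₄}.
(46/15)P₀ + (-14/5)P₁ + (10/21)P₂ + (-6/5)P₃ + (16/35)P₄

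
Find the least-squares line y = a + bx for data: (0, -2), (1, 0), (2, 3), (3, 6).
a = -23/10, b = 27/10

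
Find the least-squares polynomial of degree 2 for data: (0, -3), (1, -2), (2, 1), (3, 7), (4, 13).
-22/7 + (27/70)x + (13/14)x²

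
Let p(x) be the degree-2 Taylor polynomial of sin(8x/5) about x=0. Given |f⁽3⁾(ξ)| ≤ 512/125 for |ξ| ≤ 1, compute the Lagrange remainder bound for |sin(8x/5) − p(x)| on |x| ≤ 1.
256/375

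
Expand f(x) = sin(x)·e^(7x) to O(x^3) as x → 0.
x + 7*x**2 + O(x**3)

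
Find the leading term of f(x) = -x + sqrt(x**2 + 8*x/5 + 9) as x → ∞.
4/5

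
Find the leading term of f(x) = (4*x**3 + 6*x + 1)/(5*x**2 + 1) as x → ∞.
4*x/5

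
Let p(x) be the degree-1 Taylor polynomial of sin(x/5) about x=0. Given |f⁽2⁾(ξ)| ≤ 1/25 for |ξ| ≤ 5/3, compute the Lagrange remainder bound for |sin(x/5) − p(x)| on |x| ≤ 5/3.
1/18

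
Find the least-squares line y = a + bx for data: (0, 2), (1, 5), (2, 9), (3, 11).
a = 21/10, b = 31/10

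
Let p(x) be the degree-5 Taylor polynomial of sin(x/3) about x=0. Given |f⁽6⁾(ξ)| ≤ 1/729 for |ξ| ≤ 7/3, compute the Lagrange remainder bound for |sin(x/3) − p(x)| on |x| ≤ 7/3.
117649/382637520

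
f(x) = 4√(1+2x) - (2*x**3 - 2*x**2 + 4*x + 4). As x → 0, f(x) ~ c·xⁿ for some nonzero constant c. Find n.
4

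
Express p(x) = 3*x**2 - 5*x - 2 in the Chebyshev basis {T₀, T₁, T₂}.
(-1/2)T₀ + (-5)T₁ + (3/2)T₂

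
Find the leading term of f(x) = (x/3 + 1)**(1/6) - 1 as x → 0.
x/18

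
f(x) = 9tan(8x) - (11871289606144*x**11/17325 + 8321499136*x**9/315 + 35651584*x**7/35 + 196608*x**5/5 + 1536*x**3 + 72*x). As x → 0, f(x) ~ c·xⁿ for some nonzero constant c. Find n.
13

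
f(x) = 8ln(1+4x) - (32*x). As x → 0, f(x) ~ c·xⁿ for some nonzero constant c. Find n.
2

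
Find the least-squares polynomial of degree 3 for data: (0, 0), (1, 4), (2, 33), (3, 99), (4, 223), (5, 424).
-37/126 + (247/756)x + (35/18)x² + (323/108)x³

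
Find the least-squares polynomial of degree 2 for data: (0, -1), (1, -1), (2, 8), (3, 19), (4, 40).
-39/35 + (-83/35)x + (22/7)x²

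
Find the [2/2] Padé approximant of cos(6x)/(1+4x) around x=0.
(9*x**2 - 6*x + 1)/(3*x**2 - 2*x + 1)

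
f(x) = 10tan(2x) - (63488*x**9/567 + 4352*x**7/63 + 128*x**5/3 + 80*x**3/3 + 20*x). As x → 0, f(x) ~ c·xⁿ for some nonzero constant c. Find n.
11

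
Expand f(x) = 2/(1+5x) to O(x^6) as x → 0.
2 - 10*x + 50*x**2 - 250*x**3 + 1250*x**4 - 6250*x**5 + O(x**6)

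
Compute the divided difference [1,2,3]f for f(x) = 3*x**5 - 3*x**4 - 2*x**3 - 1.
183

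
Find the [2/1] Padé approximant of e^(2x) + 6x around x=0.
(-10*x**2/3 + 22*x/3 + 1)/(1 - 2*x/3)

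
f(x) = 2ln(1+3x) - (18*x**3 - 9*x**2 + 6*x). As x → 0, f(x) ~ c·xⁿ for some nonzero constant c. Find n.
4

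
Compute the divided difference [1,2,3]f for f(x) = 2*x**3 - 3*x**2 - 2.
9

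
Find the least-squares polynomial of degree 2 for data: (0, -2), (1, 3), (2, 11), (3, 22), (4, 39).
-61/35 + (167/70)x + (27/14)x²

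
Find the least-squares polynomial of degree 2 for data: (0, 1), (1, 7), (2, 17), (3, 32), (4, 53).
6/5 + (29/10)x + (5/2)x²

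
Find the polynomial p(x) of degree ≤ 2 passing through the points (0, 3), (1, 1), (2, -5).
3 - 2*x**2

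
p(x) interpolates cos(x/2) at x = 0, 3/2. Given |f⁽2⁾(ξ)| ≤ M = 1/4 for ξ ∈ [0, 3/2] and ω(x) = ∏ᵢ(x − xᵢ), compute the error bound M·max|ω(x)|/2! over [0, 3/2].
9/128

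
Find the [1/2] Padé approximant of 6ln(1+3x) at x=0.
18*x/(-3*x**2/4 + 3*x/2 + 1)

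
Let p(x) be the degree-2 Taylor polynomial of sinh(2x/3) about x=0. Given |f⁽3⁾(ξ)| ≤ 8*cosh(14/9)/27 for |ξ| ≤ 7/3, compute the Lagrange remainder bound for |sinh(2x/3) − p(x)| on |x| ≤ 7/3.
1372*cosh(14/9)/2187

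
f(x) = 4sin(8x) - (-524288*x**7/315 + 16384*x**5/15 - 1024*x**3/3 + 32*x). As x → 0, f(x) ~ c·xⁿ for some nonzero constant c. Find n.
9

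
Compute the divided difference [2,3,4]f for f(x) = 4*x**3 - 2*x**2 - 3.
34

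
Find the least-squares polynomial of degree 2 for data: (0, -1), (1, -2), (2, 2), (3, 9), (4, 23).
-31/35 + (-247/70)x + (33/14)x²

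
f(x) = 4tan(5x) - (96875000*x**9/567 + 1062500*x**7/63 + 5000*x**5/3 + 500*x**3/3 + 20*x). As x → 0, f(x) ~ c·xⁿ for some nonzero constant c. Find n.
11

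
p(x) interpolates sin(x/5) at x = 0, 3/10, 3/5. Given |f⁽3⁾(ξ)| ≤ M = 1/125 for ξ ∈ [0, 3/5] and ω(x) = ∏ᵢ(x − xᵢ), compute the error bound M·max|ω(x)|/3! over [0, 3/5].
sqrt(3)/125000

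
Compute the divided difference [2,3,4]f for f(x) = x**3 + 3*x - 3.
9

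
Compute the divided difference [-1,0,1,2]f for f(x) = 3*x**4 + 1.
6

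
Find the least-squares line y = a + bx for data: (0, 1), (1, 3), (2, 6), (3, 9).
a = 7/10, b = 27/10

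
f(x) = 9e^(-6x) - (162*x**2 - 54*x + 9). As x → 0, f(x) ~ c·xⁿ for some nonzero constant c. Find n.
3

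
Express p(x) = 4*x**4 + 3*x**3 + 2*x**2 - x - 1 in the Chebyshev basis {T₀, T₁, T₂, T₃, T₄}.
(3/2)T₀ + (5/4)T₁ + (3)T₂ + (3/4)T₃ + (1/2)T₄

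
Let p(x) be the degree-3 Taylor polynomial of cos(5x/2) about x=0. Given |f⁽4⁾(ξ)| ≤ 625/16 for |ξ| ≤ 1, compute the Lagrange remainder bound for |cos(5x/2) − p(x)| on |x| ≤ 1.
625/384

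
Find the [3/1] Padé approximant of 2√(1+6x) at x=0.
(-27*x**3/4 + 27*x**2/2 + 27*x/2 + 2)/(15*x/4 + 1)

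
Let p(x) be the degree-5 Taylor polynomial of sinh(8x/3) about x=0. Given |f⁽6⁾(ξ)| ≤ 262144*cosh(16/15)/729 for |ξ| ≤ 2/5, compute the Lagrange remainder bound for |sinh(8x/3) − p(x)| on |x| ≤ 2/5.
1048576*cosh(16/15)/512578125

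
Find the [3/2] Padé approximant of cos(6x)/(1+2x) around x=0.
(198*x**3/7 - 99*x**2/7 - 2*x + 1)/(1 - x**2/7)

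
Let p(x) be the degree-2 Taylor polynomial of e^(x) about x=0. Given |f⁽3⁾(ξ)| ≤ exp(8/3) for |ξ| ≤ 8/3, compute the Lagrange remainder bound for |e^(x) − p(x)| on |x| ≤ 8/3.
256*exp(8/3)/81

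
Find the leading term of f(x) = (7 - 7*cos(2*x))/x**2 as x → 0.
14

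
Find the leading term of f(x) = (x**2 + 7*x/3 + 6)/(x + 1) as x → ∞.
x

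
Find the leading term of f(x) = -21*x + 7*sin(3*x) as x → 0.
-63*x**3/2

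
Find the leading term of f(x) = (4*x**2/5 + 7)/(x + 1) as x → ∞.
4*x/5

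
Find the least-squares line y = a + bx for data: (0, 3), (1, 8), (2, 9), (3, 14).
a = 17/5, b = 17/5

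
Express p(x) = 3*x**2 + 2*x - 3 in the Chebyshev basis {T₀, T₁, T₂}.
(-3/2)T₀ + (2)T₁ + (3/2)T₂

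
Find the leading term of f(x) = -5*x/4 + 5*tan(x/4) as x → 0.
5*x**3/192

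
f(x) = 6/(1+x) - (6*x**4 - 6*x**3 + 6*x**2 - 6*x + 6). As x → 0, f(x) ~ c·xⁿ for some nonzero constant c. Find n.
5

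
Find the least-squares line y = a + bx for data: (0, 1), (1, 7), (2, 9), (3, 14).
a = 8/5, b = 41/10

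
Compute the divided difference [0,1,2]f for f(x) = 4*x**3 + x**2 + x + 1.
13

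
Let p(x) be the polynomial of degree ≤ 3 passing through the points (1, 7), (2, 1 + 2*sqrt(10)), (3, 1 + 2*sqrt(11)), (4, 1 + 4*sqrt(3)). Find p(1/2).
-35*sqrt(10)/8 - 5*sqrt(3)/4 + 21*sqrt(11)/8 + 113/8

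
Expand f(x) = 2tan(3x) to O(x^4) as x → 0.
6*x + 18*x**3 + O(x**4)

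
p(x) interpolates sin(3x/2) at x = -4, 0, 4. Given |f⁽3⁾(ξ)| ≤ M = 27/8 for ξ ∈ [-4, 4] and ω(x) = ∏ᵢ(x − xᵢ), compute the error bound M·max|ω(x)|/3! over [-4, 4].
8*sqrt(3)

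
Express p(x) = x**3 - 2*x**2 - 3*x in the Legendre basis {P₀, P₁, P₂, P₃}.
(-2/3)P₀ + (-12/5)P₁ + (-4/3)P₂ + (2/5)P₃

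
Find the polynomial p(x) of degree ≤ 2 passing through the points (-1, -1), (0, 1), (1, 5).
x**2 + 3*x + 1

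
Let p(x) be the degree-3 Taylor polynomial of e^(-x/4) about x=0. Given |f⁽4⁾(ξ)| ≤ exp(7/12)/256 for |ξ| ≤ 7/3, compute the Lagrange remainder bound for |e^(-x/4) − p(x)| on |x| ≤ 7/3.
2401*exp(7/12)/497664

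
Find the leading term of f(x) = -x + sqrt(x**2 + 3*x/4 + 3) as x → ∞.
3/8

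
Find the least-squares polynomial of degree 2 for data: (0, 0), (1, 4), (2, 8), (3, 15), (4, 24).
9/35 + (153/70)x + (13/14)x²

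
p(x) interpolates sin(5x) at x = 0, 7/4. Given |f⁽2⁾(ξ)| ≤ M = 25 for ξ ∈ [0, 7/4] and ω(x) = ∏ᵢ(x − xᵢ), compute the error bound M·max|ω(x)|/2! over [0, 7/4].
1225/128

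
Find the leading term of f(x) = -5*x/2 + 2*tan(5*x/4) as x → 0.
125*x**3/96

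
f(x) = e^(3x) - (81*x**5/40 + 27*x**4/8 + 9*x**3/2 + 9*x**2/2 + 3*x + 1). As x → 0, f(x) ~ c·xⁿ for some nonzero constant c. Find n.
6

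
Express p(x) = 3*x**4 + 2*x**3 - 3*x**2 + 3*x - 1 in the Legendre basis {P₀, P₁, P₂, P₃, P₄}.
(-7/5)P₀ + (21/5)P₁ + (-2/7)P₂ + (4/5)P₃ + (24/35)P₄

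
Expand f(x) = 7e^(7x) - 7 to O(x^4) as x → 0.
49*x + 343*x**2/2 + 2401*x**3/6 + O(x**4)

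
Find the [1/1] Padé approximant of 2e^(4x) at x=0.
(4*x + 2)/(1 - 2*x)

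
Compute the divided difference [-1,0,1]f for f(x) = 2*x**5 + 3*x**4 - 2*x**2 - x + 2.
1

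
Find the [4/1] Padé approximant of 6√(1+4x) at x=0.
(36*x**4/5 - 48*x**3/5 + 108*x**2/5 + 144*x/5 + 6)/(14*x/5 + 1)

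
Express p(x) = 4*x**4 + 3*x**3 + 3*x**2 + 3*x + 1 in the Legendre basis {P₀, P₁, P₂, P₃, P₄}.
(14/5)P₀ + (24/5)P₁ + (30/7)P₂ + (6/5)P₃ + (32/35)P₄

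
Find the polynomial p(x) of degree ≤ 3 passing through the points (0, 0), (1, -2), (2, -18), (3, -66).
-3*x**3 + 2*x**2 - x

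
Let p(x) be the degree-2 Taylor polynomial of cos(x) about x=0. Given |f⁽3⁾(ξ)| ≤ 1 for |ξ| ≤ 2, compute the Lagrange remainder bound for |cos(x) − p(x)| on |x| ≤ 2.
4/3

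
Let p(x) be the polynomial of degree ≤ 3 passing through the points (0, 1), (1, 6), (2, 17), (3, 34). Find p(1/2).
11/4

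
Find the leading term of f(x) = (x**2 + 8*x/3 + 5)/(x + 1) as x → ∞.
x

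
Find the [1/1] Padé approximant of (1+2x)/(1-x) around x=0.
(2*x + 1)/(1 - x)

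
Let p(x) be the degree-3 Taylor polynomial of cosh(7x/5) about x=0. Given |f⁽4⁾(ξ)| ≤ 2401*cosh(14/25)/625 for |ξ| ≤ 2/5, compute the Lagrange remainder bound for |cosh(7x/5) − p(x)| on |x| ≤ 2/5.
4802*cosh(14/25)/1171875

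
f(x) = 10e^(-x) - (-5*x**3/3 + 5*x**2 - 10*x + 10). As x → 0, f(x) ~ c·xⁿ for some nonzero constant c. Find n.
4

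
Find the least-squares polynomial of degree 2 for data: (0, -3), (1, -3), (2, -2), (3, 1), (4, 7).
-14/5 + (-8/5)x + x²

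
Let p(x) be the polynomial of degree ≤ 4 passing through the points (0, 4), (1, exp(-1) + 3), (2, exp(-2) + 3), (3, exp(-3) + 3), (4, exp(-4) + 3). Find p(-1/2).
(-420*exp(3) - 180*e + 35 + 378*exp(2) + 699*exp(4))*exp(-4)/128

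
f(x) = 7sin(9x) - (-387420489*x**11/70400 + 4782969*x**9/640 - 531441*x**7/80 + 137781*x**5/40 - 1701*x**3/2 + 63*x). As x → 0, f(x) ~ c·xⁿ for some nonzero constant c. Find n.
13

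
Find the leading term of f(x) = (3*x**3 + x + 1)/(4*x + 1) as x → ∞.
3*x**2/4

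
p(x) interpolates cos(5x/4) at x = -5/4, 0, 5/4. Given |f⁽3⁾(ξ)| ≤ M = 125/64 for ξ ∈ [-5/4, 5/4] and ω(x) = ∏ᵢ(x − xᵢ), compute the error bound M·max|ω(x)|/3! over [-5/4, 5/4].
15625*sqrt(3)/110592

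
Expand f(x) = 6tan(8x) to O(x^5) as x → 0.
48*x + 1024*x**3 + O(x**5)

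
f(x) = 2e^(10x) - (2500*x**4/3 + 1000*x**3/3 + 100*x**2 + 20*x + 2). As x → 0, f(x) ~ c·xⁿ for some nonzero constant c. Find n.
5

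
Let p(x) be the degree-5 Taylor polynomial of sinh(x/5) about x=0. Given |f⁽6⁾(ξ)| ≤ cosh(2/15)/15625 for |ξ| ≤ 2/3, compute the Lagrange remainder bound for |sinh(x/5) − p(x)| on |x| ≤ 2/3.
4*cosh(2/15)/512578125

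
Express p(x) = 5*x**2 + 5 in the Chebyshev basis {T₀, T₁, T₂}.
(15/2)T₀ + (5/2)T₂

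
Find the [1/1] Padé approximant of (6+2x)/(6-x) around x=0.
(x/3 + 1)/(1 - x/6)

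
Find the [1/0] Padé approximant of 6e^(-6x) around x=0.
6 - 36*x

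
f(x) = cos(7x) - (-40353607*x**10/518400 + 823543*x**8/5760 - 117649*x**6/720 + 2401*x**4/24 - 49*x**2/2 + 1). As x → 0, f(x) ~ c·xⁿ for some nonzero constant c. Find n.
12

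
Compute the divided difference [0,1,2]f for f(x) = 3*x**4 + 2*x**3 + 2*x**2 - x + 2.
29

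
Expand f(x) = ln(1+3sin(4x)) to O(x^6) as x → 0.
12*x - 72*x**2 + 544*x**3 - 4800*x**4 + 45184*x**5 + O(x**6)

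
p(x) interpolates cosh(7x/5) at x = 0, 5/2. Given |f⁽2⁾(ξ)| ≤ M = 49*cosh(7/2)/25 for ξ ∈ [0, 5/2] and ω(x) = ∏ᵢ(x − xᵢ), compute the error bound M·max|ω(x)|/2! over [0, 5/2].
49*cosh(7/2)/32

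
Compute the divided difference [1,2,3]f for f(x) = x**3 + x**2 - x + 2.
7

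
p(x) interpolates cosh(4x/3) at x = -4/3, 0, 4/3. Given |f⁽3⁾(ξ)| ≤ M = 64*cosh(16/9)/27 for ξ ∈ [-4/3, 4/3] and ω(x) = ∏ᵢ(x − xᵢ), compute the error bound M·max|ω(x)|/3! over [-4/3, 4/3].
4096*sqrt(3)*cosh(16/9)/19683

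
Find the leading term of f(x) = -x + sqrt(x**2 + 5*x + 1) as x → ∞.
5/2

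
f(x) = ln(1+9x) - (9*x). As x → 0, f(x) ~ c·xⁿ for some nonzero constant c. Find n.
2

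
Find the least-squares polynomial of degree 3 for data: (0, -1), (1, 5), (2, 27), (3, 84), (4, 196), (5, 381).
-41/42 + (1079/252)x + (-65/42)x² + (115/36)x³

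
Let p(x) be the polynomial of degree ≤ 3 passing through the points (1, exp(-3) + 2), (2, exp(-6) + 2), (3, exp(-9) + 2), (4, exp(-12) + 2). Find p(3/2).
(-5*exp(3) + 1 + 15*exp(6) + 5*exp(9) + 32*exp(12))*exp(-12)/16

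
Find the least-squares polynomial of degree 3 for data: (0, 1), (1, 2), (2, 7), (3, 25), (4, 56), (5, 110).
131/126 + (-137/756)x + (-1/126)x² + (95/108)x³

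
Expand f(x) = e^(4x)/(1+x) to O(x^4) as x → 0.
1 + 3*x + 5*x**2 + 17*x**3/3 + O(x**4)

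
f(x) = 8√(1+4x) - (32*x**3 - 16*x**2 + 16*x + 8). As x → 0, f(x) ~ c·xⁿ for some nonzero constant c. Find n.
4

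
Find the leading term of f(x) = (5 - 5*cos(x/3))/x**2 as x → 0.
5/18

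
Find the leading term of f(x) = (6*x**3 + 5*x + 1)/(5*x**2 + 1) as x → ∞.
6*x/5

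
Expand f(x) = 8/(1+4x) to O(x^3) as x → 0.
8 - 32*x + 128*x**2 + O(x**3)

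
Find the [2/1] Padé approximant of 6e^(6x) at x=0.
(36*x**2 + 24*x + 6)/(1 - 2*x)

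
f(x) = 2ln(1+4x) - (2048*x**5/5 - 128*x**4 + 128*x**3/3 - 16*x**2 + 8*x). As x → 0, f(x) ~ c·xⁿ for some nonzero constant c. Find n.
6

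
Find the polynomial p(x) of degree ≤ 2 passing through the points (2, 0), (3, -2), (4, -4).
4 - 2*x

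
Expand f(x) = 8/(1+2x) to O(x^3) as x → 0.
8 - 16*x + 32*x**2 + O(x**3)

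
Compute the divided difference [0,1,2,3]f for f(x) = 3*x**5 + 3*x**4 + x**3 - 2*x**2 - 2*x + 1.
94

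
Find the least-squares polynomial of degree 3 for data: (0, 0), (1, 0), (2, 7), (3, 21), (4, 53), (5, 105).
-19/126 + (25/108)x + (-95/252)x² + (49/54)x³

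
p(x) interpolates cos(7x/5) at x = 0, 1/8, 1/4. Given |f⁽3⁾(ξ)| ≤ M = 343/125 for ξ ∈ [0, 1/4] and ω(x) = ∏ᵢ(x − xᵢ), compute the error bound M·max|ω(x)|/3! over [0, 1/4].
343*sqrt(3)/1728000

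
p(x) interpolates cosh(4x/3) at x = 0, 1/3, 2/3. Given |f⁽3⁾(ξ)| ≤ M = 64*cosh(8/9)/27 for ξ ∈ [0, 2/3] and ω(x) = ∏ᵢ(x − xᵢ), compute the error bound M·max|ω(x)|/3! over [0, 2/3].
64*sqrt(3)*cosh(8/9)/19683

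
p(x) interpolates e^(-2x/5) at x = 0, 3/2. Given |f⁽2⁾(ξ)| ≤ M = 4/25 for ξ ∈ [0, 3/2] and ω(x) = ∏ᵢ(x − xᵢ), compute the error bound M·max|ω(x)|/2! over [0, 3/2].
9/200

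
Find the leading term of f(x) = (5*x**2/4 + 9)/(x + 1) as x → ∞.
5*x/4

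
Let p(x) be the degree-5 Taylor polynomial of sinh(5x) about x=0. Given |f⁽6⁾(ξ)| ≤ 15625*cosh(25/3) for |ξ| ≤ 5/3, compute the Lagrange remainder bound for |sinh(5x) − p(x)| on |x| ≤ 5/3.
48828125*cosh(25/3)/104976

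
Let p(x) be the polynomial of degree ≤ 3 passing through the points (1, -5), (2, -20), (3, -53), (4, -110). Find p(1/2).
-19/8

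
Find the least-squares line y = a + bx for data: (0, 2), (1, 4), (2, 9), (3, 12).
a = 3/2, b = 7/2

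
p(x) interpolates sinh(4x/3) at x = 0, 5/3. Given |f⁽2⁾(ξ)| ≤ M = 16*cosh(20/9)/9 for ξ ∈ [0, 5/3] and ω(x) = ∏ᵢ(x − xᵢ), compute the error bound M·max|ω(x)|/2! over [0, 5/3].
50*cosh(20/9)/81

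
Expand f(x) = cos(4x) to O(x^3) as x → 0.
1 - 8*x**2 + O(x**3)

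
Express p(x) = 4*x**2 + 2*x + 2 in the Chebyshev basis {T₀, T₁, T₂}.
(4)T₀ + (2)T₁ + (2)T₂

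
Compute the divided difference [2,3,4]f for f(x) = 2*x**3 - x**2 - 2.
17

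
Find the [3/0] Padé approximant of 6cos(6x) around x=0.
6 - 108*x**2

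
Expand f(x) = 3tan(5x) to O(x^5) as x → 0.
15*x + 125*x**3 + O(x**5)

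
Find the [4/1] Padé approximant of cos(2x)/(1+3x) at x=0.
(2*x**4/3 - 2*x**2 + 1)/(3*x + 1)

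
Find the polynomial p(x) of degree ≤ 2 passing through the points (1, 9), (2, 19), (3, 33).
2*x**2 + 4*x + 3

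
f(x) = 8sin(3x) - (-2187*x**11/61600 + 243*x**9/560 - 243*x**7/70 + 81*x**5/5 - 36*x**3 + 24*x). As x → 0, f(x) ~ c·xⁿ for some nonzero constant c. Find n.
13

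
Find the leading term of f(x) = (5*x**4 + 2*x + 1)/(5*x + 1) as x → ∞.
x**3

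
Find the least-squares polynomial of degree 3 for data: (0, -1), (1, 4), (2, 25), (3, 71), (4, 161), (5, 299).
-58/63 + (215/189)x + (437/252)x² + (217/108)x³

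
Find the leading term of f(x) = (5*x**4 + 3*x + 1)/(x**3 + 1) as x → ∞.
5*x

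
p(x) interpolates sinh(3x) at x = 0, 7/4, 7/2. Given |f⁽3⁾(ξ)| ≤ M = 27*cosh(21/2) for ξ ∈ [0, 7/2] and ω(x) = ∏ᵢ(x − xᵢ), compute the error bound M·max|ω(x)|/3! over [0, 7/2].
343*sqrt(3)*cosh(21/2)/64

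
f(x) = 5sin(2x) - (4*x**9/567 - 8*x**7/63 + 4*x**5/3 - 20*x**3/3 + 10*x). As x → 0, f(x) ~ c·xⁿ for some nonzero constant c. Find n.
11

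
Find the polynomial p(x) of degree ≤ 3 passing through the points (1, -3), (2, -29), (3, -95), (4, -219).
-3*x**3 - 2*x**2 + x + 1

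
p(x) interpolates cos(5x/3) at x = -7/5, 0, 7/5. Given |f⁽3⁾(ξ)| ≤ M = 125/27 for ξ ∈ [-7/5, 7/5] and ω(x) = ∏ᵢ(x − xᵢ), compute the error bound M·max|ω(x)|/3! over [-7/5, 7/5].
343*sqrt(3)/729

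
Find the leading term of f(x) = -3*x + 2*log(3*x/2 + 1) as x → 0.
-9*x**2/4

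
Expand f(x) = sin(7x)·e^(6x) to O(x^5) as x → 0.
7*x + 42*x**2 + 413*x**3/6 - 91*x**4 + O(x**5)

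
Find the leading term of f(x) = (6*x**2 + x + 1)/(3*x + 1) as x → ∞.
2*x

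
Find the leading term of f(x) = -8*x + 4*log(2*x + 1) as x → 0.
-8*x**2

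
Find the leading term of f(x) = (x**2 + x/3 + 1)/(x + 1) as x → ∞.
x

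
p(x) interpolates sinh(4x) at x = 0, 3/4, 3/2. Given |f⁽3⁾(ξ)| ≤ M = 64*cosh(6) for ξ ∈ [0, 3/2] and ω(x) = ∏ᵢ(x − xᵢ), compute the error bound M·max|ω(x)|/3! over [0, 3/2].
sqrt(3)*cosh(6)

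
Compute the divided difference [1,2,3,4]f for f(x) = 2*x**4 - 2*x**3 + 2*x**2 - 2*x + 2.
18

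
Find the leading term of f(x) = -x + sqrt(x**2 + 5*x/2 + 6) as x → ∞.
5/4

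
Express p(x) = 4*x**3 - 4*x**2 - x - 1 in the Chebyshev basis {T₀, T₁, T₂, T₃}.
(-3)T₀ + (2)T₁ + (-2)T₂ + T₃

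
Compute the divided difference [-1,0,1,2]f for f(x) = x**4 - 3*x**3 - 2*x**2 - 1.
-1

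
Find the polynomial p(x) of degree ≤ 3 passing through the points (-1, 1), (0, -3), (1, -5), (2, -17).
-2*x**3 + x**2 - x - 3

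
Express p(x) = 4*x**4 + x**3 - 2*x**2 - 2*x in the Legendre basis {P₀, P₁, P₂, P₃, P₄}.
(2/15)P₀ + (-7/5)P₁ + (20/21)P₂ + (2/5)P₃ + (32/35)P₄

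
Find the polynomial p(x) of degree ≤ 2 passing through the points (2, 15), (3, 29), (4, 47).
2*x**2 + 4*x - 1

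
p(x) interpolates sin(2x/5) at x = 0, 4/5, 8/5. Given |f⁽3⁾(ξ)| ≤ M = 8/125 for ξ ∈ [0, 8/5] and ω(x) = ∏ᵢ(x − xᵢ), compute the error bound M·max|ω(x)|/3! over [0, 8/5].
512*sqrt(3)/421875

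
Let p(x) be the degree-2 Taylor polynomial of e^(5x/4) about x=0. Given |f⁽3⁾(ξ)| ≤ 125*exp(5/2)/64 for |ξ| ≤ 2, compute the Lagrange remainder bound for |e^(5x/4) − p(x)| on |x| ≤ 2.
125*exp(5/2)/48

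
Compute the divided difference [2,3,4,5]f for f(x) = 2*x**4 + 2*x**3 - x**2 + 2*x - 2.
30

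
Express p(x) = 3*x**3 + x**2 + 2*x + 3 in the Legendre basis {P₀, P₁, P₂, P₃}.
(10/3)P₀ + (19/5)P₁ + (2/3)P₂ + (6/5)P₃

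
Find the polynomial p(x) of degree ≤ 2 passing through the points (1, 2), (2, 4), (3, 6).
2*x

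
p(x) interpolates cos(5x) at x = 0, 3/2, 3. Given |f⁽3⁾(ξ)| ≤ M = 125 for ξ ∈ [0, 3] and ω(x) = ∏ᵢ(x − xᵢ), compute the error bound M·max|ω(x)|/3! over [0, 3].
125*sqrt(3)/8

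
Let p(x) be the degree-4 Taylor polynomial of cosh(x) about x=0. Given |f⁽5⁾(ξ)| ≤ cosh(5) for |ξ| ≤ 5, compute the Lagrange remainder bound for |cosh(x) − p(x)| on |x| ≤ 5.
625*cosh(5)/24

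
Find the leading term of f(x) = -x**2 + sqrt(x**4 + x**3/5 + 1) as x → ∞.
x/10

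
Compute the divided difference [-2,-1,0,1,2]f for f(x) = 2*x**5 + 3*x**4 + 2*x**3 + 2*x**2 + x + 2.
3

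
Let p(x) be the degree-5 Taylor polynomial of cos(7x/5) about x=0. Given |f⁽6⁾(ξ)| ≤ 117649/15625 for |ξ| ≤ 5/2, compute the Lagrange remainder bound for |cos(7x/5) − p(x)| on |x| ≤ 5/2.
117649/46080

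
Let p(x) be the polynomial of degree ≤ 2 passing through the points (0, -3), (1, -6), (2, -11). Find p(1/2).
-17/4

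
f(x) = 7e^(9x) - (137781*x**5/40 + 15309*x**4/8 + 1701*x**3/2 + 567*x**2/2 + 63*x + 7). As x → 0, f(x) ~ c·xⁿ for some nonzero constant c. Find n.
6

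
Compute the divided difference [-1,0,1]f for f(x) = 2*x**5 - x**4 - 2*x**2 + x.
-3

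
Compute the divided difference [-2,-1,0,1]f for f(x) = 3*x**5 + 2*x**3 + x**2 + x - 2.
17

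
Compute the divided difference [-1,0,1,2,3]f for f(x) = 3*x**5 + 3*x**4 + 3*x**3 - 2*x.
18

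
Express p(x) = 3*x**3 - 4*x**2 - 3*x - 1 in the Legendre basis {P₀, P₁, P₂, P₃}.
(-7/3)P₀ + (-6/5)P₁ + (-8/3)P₂ + (6/5)P₃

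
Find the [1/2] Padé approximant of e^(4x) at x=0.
(4*x/3 + 1)/(8*x**2/3 - 8*x/3 + 1)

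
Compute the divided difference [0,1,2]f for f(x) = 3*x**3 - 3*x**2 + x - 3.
6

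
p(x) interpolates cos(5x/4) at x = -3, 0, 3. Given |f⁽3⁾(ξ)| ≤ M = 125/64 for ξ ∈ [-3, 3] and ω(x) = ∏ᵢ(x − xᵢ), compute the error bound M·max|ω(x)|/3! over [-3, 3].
125*sqrt(3)/64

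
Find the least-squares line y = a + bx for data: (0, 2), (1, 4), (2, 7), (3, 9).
a = 19/10, b = 12/5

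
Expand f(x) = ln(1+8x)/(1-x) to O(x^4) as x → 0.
8*x - 24*x**2 + 440*x**3/3 + O(x**4)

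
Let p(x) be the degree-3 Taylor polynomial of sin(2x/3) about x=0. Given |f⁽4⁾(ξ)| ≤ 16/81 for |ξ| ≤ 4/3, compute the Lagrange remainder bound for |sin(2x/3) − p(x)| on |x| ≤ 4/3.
512/19683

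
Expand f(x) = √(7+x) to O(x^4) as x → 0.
sqrt(7) + sqrt(7)*x/14 - sqrt(7)*x**2/392 + sqrt(7)*x**3/5488 + O(x**4)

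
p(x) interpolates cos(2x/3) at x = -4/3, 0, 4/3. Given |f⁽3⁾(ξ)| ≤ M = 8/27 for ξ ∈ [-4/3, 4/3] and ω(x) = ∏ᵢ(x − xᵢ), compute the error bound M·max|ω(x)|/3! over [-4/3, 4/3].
512*sqrt(3)/19683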